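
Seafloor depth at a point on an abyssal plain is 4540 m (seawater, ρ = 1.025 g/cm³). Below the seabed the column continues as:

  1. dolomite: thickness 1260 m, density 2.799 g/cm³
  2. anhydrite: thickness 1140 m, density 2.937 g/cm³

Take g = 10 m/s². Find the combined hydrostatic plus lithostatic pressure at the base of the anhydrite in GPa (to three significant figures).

seawater: 1025 kg/m³ × 10 m/s² × 4540 m = 4.654×10^7 Pa = 0.04653 GPa
dolomite: 2799 kg/m³ × 10 m/s² × 1260 m = 3.527×10^7 Pa = 0.03527 GPa
anhydrite: 2937 kg/m³ × 10 m/s² × 1140 m = 3.348×10^7 Pa = 0.03348 GPa
Total = 0.04653 + 0.03527 + 0.03348 = 0.11528 GPa

0.115 GPa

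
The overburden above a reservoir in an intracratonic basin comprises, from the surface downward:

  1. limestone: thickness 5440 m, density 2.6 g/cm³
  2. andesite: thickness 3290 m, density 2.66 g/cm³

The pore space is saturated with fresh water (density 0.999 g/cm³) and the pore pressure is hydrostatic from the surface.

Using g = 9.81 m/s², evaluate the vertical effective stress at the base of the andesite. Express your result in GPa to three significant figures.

0.139 GPa

Overburden (lithostatic) stress σ_v:
limestone: 2600 kg/m³ × 9.81 m/s² × 5440 m = 1.388×10^8 Pa = 138.8 MPa
andesite: 2660 kg/m³ × 9.81 m/s² × 3290 m = 8.585×10^7 Pa = 85.85 MPa
Total = 138.8 + 85.85 = 224.60 MPa
Pore pressure P_p = 999 kg/m³ × 9.81 m/s² × 8730 m = 8.556×10^7 Pa = 85.56 MPa
Effective stress σ' = σ_v − P_p = 224.6 − 85.56 = 139.05 MPa = 0.13905 GPa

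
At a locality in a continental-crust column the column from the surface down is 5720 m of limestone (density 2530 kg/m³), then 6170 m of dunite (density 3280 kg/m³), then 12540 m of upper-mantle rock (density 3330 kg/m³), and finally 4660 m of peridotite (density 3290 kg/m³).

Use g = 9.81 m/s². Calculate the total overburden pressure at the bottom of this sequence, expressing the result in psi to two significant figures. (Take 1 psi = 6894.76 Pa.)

130000 psi

limestone: 2530 kg/m³ × 9.81 m/s² × 5720 m = 1.420×10^8 Pa = 20590 psi
dunite: 3280 kg/m³ × 9.81 m/s² × 6170 m = 1.985×10^8 Pa = 28794 psi
upper-mantle rock: 3330 kg/m³ × 9.81 m/s² × 12540 m = 4.096×10^8 Pa = 59414 psi
peridotite: 3290 kg/m³ × 9.81 m/s² × 4660 m = 1.504×10^8 Pa = 21814 psi
Total = 20590 + 28794 + 59414 + 21814 = 1.3061×10^5 psi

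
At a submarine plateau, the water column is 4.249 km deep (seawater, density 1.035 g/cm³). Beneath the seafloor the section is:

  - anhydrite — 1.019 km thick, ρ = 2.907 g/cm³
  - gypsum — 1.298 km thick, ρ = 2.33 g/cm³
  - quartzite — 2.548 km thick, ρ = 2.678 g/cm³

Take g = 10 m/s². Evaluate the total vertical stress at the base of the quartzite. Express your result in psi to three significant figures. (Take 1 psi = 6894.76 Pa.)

25000 psi

seawater: 1035 kg/m³ × 10 m/s² × 4249 m = 4.398×10^7 Pa = 6378 psi
anhydrite: 2907 kg/m³ × 10 m/s² × 1019 m = 2.962×10^7 Pa = 4296 psi
gypsum: 2330 kg/m³ × 10 m/s² × 1298 m = 3.024×10^7 Pa = 4386 psi
quartzite: 2678 kg/m³ × 10 m/s² × 2548 m = 6.824×10^7 Pa = 9897 psi
Total = 6378 + 4296 + 4386 + 9897 = 24958 psi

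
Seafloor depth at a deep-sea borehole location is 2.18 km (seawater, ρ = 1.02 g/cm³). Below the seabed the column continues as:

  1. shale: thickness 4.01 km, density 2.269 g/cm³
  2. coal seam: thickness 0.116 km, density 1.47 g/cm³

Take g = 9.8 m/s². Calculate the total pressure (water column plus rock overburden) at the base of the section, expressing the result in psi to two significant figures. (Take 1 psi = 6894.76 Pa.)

16000 psi

seawater: 1020 kg/m³ × 9.8 m/s² × 2180 m = 2.179×10^7 Pa = 3161 psi
shale: 2269 kg/m³ × 9.8 m/s² × 4010 m = 8.917×10^7 Pa = 12933 psi
coal seam: 1470 kg/m³ × 9.8 m/s² × 116 m = 1.671×10^6 Pa = 242.4 psi
Total = 3161 + 12933 + 242.4 = 16336 psi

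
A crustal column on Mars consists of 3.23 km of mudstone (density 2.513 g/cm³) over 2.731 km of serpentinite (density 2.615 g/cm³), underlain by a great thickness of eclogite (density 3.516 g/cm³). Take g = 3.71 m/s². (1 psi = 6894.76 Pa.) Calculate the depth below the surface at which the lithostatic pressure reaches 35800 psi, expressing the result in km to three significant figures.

Pressure at base of upper layers: 2513×3.71×3230 + 2615×3.71×2731 = 5.661×10^7 Pa = 8210 psi
Remaining pressure to be supplied by eclogite: 2.468×10^8 − 5.661×10^7 = 1.902×10^8 Pa
Additional depth in eclogite = 1.902×10^8 Pa / (3516 kg/m³ × 3.71 m/s²) = 14583 m
Total depth = 5961 m + 14583 m = 20544 m
= 20.544 km

20.5 km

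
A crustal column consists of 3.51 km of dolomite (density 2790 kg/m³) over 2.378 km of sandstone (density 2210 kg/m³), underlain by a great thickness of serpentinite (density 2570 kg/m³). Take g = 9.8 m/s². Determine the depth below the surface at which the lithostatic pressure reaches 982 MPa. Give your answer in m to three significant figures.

39000 m

Pressure at base of upper layers: 2790×9.8×3510 + 2210×9.8×2378 = 1.475×10^8 Pa = 147.5 MPa
Remaining pressure to be supplied by serpentinite: 9.820×10^8 − 1.475×10^8 = 8.345×10^8 Pa
Additional depth in serpentinite = 8.345×10^8 Pa / (2570 kg/m³ × 9.8 m/s²) = 33135 m
Total depth = 5888 m + 33135 m = 39023 m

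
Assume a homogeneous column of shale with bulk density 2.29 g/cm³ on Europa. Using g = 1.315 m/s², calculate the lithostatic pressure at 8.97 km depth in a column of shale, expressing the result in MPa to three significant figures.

27.0 MPa

shale: 2290 kg/m³ × 1.315 m/s² × 8970 m = 2.701×10^7 Pa = 27.01 MPa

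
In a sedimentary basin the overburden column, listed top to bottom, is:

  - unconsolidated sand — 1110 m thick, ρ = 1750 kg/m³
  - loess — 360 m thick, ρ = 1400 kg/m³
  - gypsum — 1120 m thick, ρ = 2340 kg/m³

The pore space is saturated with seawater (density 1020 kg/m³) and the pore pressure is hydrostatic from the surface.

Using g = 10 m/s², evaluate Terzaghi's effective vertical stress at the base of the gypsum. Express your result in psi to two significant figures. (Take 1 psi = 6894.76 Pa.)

Overburden (lithostatic) stress σ_v:
unconsolidated sand: 1750 kg/m³ × 10 m/s² × 1110 m = 1.942×10^7 Pa = 19.43 MPa
loess: 1400 kg/m³ × 10 m/s² × 360 m = 5.040×10^6 Pa = 5.040 MPa
gypsum: 2340 kg/m³ × 10 m/s² × 1120 m = 2.621×10^7 Pa = 26.21 MPa
Total = 19.43 + 5.040 + 26.21 = 50.673 MPa
Pore pressure P_p = 1020 kg/m³ × 10 m/s² × 2590 m = 2.642×10^7 Pa = 26.42 MPa
Effective stress σ' = σ_v − P_p = 50.67 − 26.42 = 24.255 MPa = 3517.9 psi

3500 psi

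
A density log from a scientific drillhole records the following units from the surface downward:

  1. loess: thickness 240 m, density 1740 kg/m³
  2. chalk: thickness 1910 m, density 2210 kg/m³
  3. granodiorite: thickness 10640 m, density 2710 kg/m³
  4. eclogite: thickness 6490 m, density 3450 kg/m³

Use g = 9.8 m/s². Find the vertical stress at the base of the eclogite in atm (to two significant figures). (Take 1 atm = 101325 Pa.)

loess: 1740 kg/m³ × 9.8 m/s² × 240 m = 4.092×10^6 Pa = 40.39 atm
chalk: 2210 kg/m³ × 9.8 m/s² × 1910 m = 4.137×10^7 Pa = 408.3 atm
granodiorite: 2710 kg/m³ × 9.8 m/s² × 10640 m = 2.826×10^8 Pa = 2789 atm
eclogite: 3450 kg/m³ × 9.8 m/s² × 6490 m = 2.194×10^8 Pa = 2166 atm
Total = 40.39 + 408.3 + 2789 + 2166 = 5403.0 atm

5400 atm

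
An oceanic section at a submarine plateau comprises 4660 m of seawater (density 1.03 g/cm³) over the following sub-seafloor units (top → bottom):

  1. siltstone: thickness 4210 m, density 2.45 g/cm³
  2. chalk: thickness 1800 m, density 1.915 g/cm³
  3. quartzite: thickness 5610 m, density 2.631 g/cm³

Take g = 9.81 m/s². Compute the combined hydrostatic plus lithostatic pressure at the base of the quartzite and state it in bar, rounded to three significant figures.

3270 bar

seawater: 1030 kg/m³ × 9.81 m/s² × 4660 m = 4.709×10^7 Pa = 470.9 bar
siltstone: 2450 kg/m³ × 9.81 m/s² × 4210 m = 1.012×10^8 Pa = 1012 bar
chalk: 1915 kg/m³ × 9.81 m/s² × 1800 m = 3.382×10^7 Pa = 338.2 bar
quartzite: 2631 kg/m³ × 9.81 m/s² × 5610 m = 1.448×10^8 Pa = 1448 bar
Total = 470.9 + 1012 + 338.2 + 1448 = 3268.8 bar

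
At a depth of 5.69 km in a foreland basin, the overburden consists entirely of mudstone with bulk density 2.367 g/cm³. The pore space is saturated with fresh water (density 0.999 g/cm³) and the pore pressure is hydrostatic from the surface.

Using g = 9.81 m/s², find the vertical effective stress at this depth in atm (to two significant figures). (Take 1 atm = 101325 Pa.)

Overburden (lithostatic) stress σ_v:
mudstone: 2367 kg/m³ × 9.81 m/s² × 5690 m = 1.321×10^8 Pa = 132.1 MPa
Pore pressure P_p = 999 kg/m³ × 9.81 m/s² × 5690 m = 5.576×10^7 Pa = 55.76 MPa
Effective stress σ' = σ_v − P_p = 132.1 − 55.76 = 76.360 MPa = 753.62 atm

750 atm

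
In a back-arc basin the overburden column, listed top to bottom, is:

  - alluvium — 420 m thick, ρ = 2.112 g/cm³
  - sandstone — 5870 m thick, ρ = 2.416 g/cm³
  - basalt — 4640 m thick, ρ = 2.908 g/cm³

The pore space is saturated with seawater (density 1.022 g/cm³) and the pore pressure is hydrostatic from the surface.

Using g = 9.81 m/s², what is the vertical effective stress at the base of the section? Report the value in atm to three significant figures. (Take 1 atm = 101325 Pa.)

1680 atm

Overburden (lithostatic) stress σ_v:
alluvium: 2112 kg/m³ × 9.81 m/s² × 420 m = 8.702×10^6 Pa = 8.702 MPa
sandstone: 2416 kg/m³ × 9.81 m/s² × 5870 m = 1.391×10^8 Pa = 139.1 MPa
basalt: 2908 kg/m³ × 9.81 m/s² × 4640 m = 1.324×10^8 Pa = 132.4 MPa
Total = 8.702 + 139.1 + 132.4 = 280.19 MPa
Pore pressure P_p = 1022 kg/m³ × 9.81 m/s² × 10930 m = 1.096×10^8 Pa = 109.6 MPa
Effective stress σ' = σ_v − P_p = 280.2 − 109.6 = 170.61 MPa = 1683.8 atm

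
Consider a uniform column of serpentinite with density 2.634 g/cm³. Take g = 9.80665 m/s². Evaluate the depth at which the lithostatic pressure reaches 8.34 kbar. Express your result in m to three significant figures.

h = P/(ρg) = 8.34 kbar / (2634 kg/m³ × 9.80665 m/s²) = 8.340×10^8 Pa / 25831 Pa/m = 32287 m

32300 m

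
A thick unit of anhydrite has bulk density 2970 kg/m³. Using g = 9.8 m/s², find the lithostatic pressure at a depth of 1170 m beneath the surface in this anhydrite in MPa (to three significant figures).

anhydrite: 2970 kg/m³ × 9.8 m/s² × 1170 m = 3.405×10^7 Pa = 34.05 MPa

34.1 MPa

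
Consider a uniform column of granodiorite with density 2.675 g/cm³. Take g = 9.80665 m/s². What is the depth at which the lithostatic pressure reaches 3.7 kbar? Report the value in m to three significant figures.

14100 m

h = P/(ρg) = 3.7 kbar / (2675 kg/m³ × 9.80665 m/s²) = 3.700×10^8 Pa / 26233 Pa/m = 14104 m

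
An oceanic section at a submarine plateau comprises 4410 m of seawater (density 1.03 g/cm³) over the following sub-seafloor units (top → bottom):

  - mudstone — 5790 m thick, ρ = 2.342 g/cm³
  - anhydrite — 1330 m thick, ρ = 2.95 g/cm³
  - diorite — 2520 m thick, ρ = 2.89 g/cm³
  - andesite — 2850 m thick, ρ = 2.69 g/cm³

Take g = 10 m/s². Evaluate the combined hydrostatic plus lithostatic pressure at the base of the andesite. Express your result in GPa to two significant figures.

seawater: 1030 kg/m³ × 10 m/s² × 4410 m = 4.542×10^7 Pa = 0.04542 GPa
mudstone: 2342 kg/m³ × 10 m/s² × 5790 m = 1.356×10^8 Pa = 0.1356 GPa
anhydrite: 2950 kg/m³ × 10 m/s² × 1330 m = 3.924×10^7 Pa = 0.03923 GPa
diorite: 2890 kg/m³ × 10 m/s² × 2520 m = 7.283×10^7 Pa = 0.07283 GPa
andesite: 2690 kg/m³ × 10 m/s² × 2850 m = 7.667×10^7 Pa = 0.07666 GPa
Total = 0.04542 + 0.1356 + 0.03923 + 0.07283 + 0.07666 = 0.36975 GPa

0.37 GPa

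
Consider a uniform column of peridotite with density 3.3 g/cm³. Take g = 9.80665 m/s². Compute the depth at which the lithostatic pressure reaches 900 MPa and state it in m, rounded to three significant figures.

h = P/(ρg) = 900 MPa / (3300 kg/m³ × 9.80665 m/s²) = 9.000×10^8 Pa / 32362 Pa/m = 27810 m

27800 m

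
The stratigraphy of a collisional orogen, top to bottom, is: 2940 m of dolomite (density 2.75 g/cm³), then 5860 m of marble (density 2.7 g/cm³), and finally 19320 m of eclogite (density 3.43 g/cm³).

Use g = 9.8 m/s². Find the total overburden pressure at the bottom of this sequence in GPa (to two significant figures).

dolomite: 2750 kg/m³ × 9.8 m/s² × 2940 m = 7.923×10^7 Pa = 0.07923 GPa
marble: 2700 kg/m³ × 9.8 m/s² × 5860 m = 1.551×10^8 Pa = 0.1551 GPa
eclogite: 3430 kg/m³ × 9.8 m/s² × 19320 m = 6.494×10^8 Pa = 0.6494 GPa
Total = 0.07923 + 0.1551 + 0.6494 = 0.88371 GPa

0.88 GPa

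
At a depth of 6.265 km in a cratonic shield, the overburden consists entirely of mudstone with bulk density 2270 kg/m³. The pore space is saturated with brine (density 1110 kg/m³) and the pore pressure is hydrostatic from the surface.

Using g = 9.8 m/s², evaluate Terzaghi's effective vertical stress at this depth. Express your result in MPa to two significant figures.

Overburden (lithostatic) stress σ_v:
mudstone: 2270 kg/m³ × 9.8 m/s² × 6265 m = 1.394×10^8 Pa = 139.4 MPa
Pore pressure P_p = 1110 kg/m³ × 9.8 m/s² × 6265 m = 6.815×10^7 Pa = 68.15 MPa
Effective stress σ' = σ_v − P_p = 139.4 − 68.15 = 71.221 MPa

71 MPa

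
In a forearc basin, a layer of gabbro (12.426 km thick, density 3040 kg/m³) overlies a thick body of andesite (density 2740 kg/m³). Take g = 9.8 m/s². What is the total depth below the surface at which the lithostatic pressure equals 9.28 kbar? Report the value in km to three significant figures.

33.2 km

Pressure at base of upper layers: 3040×9.8×12426 = 3.702×10^8 Pa = 3.702 kbar
Remaining pressure to be supplied by andesite: 9.280×10^8 − 3.702×10^8 = 5.578×10^8 Pa
Additional depth in andesite = 5.578×10^8 Pa / (2740 kg/m³ × 9.8 m/s²) = 20773 m
Total depth = 12426 m + 20773 m = 33199 m
= 33.199 km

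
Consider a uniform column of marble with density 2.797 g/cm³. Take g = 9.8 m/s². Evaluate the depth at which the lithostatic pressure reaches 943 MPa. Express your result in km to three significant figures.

34.4 km

h = P/(ρg) = 943 MPa / (2797 kg/m³ × 9.8 m/s²) = 9.430×10^8 Pa / 27411 Pa/m = 34403 m
= 34.403 km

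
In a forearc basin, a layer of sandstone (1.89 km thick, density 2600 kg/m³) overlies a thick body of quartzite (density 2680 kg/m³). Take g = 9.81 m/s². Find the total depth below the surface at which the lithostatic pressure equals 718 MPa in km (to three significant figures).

27.4 km

Pressure at base of upper layers: 2600×9.81×1890 = 4.821×10^7 Pa = 48.21 MPa
Remaining pressure to be supplied by quartzite: 7.180×10^8 − 4.821×10^7 = 6.698×10^8 Pa
Additional depth in quartzite = 6.698×10^8 Pa / (2680 kg/m³ × 9.81 m/s²) = 25476 m
Total depth = 1890 m + 25476 m = 27366 m
= 27.366 km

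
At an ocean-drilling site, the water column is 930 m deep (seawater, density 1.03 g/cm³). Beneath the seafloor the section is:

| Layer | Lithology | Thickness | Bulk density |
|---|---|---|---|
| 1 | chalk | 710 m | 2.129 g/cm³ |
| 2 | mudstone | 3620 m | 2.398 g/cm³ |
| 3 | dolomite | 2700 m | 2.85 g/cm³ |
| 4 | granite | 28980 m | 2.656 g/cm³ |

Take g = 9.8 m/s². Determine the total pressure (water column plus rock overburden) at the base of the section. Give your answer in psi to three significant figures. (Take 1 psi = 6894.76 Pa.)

136000 psi

seawater: 1030 kg/m³ × 9.8 m/s² × 930 m = 9.387×10^6 Pa = 1362 psi
chalk: 2129 kg/m³ × 9.8 m/s² × 710 m = 1.481×10^7 Pa = 2149 psi
mudstone: 2398 kg/m³ × 9.8 m/s² × 3620 m = 8.507×10^7 Pa = 12339 psi
dolomite: 2850 kg/m³ × 9.8 m/s² × 2700 m = 7.541×10^7 Pa = 10937 psi
granite: 2656 kg/m³ × 9.8 m/s² × 28980 m = 7.543×10^8 Pa = 1.094×10^5 psi
Total = 1362 + 2149 + 12339 + 10937 + 1.094×10^5 = 1.3619×10^5 psi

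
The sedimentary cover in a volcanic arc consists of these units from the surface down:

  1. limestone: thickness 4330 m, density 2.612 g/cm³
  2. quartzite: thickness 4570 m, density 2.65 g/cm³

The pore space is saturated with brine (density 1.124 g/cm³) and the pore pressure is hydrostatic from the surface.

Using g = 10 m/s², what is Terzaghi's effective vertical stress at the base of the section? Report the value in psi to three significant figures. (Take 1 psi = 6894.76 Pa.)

19500 psi

Overburden (lithostatic) stress σ_v:
limestone: 2612 kg/m³ × 10 m/s² × 4330 m = 1.131×10^8 Pa = 113.1 MPa
quartzite: 2650 kg/m³ × 10 m/s² × 4570 m = 1.211×10^8 Pa = 121.1 MPa
Total = 113.1 + 121.1 = 234.20 MPa
Pore pressure P_p = 1124 kg/m³ × 10 m/s² × 8900 m = 1.000×10^8 Pa = 100.0 MPa
Effective stress σ' = σ_v − P_p = 234.2 − 100.0 = 134.17 MPa = 19460 psi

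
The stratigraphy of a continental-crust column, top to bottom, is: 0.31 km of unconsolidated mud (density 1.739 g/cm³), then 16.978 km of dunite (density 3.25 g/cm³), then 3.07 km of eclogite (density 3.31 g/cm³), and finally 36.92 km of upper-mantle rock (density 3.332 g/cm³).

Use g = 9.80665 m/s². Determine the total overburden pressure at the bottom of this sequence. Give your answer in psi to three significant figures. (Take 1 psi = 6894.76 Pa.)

269000 psi

unconsolidated mud: 1739 kg/m³ × 9.80665 m/s² × 310 m = 5.287×10^6 Pa = 766.8 psi
dunite: 3250 kg/m³ × 9.80665 m/s² × 16978 m = 5.411×10^8 Pa = 78482 psi
eclogite: 3310 kg/m³ × 9.80665 m/s² × 3070 m = 9.965×10^7 Pa = 14453 psi
upper-mantle rock: 3332 kg/m³ × 9.80665 m/s² × 36920 m = 1.206×10^9 Pa = 1.750×10^5 psi
Total = 766.8 + 78482 + 14453 + 1.750×10^5 = 2.6867×10^5 psi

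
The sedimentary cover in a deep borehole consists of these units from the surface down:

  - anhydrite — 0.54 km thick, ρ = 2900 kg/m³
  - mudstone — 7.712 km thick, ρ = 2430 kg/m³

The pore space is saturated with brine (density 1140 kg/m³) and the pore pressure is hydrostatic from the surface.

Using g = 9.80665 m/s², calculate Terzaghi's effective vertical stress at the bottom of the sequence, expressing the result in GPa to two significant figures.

Overburden (lithostatic) stress σ_v:
anhydrite: 2900 kg/m³ × 9.80665 m/s² × 540 m = 1.536×10^7 Pa = 15.36 MPa
mudstone: 2430 kg/m³ × 9.80665 m/s² × 7712 m = 1.838×10^8 Pa = 183.8 MPa
Total = 15.36 + 183.8 = 199.14 MPa
Pore pressure P_p = 1140 kg/m³ × 9.80665 m/s² × 8252 m = 9.225×10^7 Pa = 92.25 MPa
Effective stress σ' = σ_v − P_p = 199.1 − 92.25 = 106.88 MPa = 0.10688 GPa

0.11 GPa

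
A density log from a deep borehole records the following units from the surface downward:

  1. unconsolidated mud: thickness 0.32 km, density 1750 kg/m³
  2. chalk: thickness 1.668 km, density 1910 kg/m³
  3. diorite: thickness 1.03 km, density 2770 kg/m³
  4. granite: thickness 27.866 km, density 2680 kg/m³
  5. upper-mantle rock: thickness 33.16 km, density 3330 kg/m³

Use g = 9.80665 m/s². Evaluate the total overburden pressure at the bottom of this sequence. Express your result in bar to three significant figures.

18800 bar

unconsolidated mud: 1750 kg/m³ × 9.80665 m/s² × 320 m = 5.492×10^6 Pa = 54.92 bar
chalk: 1910 kg/m³ × 9.80665 m/s² × 1668 m = 3.124×10^7 Pa = 312.4 bar
diorite: 2770 kg/m³ × 9.80665 m/s² × 1030 m = 2.798×10^7 Pa = 279.8 bar
granite: 2680 kg/m³ × 9.80665 m/s² × 27866 m = 7.324×10^8 Pa = 7324 bar
upper-mantle rock: 3330 kg/m³ × 9.80665 m/s² × 33160 m = 1.083×10^9 Pa = 10829 bar
Total = 54.92 + 312.4 + 279.8 + 7324 + 10829 = 18800 bar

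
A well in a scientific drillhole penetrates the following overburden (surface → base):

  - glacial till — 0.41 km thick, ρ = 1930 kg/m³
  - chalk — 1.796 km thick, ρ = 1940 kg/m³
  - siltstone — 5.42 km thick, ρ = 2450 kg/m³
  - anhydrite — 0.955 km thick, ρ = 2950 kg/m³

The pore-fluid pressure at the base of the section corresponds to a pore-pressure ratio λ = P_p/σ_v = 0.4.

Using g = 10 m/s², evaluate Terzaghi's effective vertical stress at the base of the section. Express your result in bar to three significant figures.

1220 bar

Overburden (lithostatic) stress σ_v:
glacial till: 1930 kg/m³ × 10 m/s² × 410 m = 7.913×10^6 Pa = 7.913 MPa
chalk: 1940 kg/m³ × 10 m/s² × 1796 m = 3.484×10^7 Pa = 34.84 MPa
siltstone: 2450 kg/m³ × 10 m/s² × 5420 m = 1.328×10^8 Pa = 132.8 MPa
anhydrite: 2950 kg/m³ × 10 m/s² × 955 m = 2.817×10^7 Pa = 28.17 MPa
Total = 7.913 + 34.84 + 132.8 + 28.17 = 203.72 MPa
Pore pressure P_p = λ·σ_v = 0.4 × 203.7 MPa = 81.49 MPa
Effective stress σ' = σ_v − P_p = 203.7 − 81.49 = 122.23 MPa = 1222.3 bar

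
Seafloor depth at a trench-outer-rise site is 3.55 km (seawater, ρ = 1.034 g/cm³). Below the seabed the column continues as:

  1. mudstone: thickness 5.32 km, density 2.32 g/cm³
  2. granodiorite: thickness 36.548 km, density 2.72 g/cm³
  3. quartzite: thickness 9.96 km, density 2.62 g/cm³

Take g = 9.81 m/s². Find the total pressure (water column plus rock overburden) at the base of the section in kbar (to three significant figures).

seawater: 1034 kg/m³ × 9.81 m/s² × 3550 m = 3.601×10^7 Pa = 0.3601 kbar
mudstone: 2320 kg/m³ × 9.81 m/s² × 5320 m = 1.211×10^8 Pa = 1.211 kbar
granodiorite: 2720 kg/m³ × 9.81 m/s² × 36548 m = 9.752×10^8 Pa = 9.752 kbar
quartzite: 2620 kg/m³ × 9.81 m/s² × 9960 m = 2.560×10^8 Pa = 2.560 kbar
Total = 0.3601 + 1.211 + 9.752 + 2.560 = 13.883 kbar

13.9 kbar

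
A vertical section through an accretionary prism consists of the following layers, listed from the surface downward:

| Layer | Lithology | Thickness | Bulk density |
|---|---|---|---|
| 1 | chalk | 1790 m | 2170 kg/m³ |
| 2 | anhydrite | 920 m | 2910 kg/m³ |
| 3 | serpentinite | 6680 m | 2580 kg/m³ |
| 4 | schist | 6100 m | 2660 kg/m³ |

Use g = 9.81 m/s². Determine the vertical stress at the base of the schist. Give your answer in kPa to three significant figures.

393000 kPa

chalk: 2170 kg/m³ × 9.81 m/s² × 1790 m = 3.810×10^7 Pa = 38105 kPa
anhydrite: 2910 kg/m³ × 9.81 m/s² × 920 m = 2.626×10^7 Pa = 26263 kPa
serpentinite: 2580 kg/m³ × 9.81 m/s² × 6680 m = 1.691×10^8 Pa = 1.691×10^5 kPa
schist: 2660 kg/m³ × 9.81 m/s² × 6100 m = 1.592×10^8 Pa = 1.592×10^5 kPa
Total = 38105 + 26263 + 1.691×10^5 + 1.592×10^5 = 3.9261×10^5 kPa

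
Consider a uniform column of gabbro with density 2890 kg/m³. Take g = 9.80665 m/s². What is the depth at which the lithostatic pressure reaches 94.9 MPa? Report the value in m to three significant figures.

h = P/(ρg) = 94.9 MPa / (2890 kg/m³ × 9.80665 m/s²) = 9.490×10^7 Pa / 28341 Pa/m = 3348.5 m

3350 m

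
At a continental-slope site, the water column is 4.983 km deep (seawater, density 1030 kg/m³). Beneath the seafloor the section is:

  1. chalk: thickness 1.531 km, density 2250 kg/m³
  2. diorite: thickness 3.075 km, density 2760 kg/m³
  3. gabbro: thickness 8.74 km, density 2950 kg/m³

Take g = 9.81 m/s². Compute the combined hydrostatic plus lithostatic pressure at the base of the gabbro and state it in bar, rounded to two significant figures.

4200 bar

seawater: 1030 kg/m³ × 9.81 m/s² × 4983 m = 5.035×10^7 Pa = 503.5 bar
chalk: 2250 kg/m³ × 9.81 m/s² × 1531 m = 3.379×10^7 Pa = 337.9 bar
diorite: 2760 kg/m³ × 9.81 m/s² × 3075 m = 8.326×10^7 Pa = 832.6 bar
gabbro: 2950 kg/m³ × 9.81 m/s² × 8740 m = 2.529×10^8 Pa = 2529 bar
Total = 503.5 + 337.9 + 832.6 + 2529 = 4203.3 bar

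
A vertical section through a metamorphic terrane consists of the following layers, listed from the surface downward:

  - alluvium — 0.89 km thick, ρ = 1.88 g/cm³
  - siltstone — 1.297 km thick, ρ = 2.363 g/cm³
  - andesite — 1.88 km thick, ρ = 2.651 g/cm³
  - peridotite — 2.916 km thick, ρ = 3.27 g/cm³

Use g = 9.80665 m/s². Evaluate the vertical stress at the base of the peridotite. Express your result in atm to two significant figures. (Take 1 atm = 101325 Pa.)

alluvium: 1880 kg/m³ × 9.80665 m/s² × 890 m = 1.641×10^7 Pa = 161.9 atm
siltstone: 2363 kg/m³ × 9.80665 m/s² × 1297 m = 3.006×10^7 Pa = 296.6 atm
andesite: 2651 kg/m³ × 9.80665 m/s² × 1880 m = 4.888×10^7 Pa = 482.4 atm
peridotite: 3270 kg/m³ × 9.80665 m/s² × 2916 m = 9.351×10^7 Pa = 922.9 atm
Total = 161.9 + 296.6 + 482.4 + 922.9 = 1863.8 atm

1900 atm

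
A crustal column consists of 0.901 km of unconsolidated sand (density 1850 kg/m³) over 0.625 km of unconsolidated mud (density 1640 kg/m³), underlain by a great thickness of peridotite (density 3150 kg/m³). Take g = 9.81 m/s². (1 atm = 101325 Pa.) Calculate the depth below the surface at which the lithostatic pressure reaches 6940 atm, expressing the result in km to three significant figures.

23.4 km

Pressure at base of upper layers: 1850×9.81×901 + 1640×9.81×625 = 2.641×10^7 Pa = 260.6 atm
Remaining pressure to be supplied by peridotite: 7.032×10^8 − 2.641×10^7 = 6.768×10^8 Pa
Additional depth in peridotite = 6.768×10^8 Pa / (3150 kg/m³ × 9.81 m/s²) = 21901 m
Total depth = 1526 m + 21901 m = 23427 m
= 23.427 km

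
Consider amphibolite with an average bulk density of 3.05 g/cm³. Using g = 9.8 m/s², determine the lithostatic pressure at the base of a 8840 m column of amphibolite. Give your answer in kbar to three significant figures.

amphibolite: 3050 kg/m³ × 9.8 m/s² × 8840 m = 2.642×10^8 Pa = 2.642 kbar

2.64 kbar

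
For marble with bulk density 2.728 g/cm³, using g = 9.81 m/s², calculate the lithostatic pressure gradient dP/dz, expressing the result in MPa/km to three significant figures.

26.8 MPa/km

dP/dz = ρg = 2728 kg/m³ × 9.81 m/s² = 26762 Pa/m
= 26762 Pa/m × (1 MPa/km / 1000.0 Pa/m) = 26.762 MPa/km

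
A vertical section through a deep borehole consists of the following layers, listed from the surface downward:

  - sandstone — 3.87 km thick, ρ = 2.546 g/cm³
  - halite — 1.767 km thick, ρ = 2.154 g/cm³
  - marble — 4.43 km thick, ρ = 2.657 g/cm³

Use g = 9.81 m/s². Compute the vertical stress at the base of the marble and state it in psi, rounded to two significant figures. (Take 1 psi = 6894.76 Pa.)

sandstone: 2546 kg/m³ × 9.81 m/s² × 3870 m = 9.666×10^7 Pa = 14019 psi
halite: 2154 kg/m³ × 9.81 m/s² × 1767 m = 3.734×10^7 Pa = 5415 psi
marble: 2657 kg/m³ × 9.81 m/s² × 4430 m = 1.155×10^8 Pa = 16747 psi
Total = 14019 + 5415 + 16747 = 36182 psi

36000 psi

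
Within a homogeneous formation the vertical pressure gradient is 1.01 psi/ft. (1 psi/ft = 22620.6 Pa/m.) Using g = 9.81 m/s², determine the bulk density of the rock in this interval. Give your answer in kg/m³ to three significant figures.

ρ = (dP/dz)/g = 1.01 psi/ft / 9.81 m/s² = 22847 Pa/m / 9.81 m/s² = 2328.9 kg/m³

2330 kg/m³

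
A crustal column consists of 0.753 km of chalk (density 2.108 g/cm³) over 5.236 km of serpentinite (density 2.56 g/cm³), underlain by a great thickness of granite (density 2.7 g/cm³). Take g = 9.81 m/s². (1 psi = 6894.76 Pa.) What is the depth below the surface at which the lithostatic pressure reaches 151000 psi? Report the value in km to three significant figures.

Pressure at base of upper layers: 2108×9.81×753 + 2560×9.81×5236 = 1.471×10^8 Pa = 21330 psi
Remaining pressure to be supplied by granite: 1.041×10^9 − 1.471×10^8 = 8.940×10^8 Pa
Additional depth in granite = 8.940×10^8 Pa / (2700 kg/m³ × 9.81 m/s²) = 33754 m
Total depth = 5989 m + 33754 m = 39743 m
= 39.743 km

39.7 km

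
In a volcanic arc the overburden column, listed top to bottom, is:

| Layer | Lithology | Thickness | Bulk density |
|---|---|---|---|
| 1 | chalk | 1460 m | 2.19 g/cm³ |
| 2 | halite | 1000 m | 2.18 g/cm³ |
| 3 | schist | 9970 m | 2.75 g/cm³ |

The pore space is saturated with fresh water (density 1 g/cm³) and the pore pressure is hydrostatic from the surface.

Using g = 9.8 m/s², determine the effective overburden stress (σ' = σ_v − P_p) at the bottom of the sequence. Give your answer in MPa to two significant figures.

200 MPa

Overburden (lithostatic) stress σ_v:
chalk: 2190 kg/m³ × 9.8 m/s² × 1460 m = 3.133×10^7 Pa = 31.33 MPa
halite: 2180 kg/m³ × 9.8 m/s² × 1000 m = 2.136×10^7 Pa = 21.36 MPa
schist: 2750 kg/m³ × 9.8 m/s² × 9970 m = 2.687×10^8 Pa = 268.7 MPa
Total = 31.33 + 21.36 + 268.7 = 321.39 MPa
Pore pressure P_p = 1000 kg/m³ × 9.8 m/s² × 12430 m = 1.218×10^8 Pa = 121.8 MPa
Effective stress σ' = σ_v − P_p = 321.4 − 121.8 = 199.58 MPa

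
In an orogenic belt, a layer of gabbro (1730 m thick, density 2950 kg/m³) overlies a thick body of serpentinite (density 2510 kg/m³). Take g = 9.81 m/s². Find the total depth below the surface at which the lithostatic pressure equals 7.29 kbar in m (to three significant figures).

Pressure at base of upper layers: 2950×9.81×1730 = 5.007×10^7 Pa = 0.5007 kbar
Remaining pressure to be supplied by serpentinite: 7.290×10^8 − 5.007×10^7 = 6.789×10^8 Pa
Additional depth in serpentinite = 6.789×10^8 Pa / (2510 kg/m³ × 9.81 m/s²) = 27573 m
Total depth = 1730 m + 27573 m = 29303 m

29300 m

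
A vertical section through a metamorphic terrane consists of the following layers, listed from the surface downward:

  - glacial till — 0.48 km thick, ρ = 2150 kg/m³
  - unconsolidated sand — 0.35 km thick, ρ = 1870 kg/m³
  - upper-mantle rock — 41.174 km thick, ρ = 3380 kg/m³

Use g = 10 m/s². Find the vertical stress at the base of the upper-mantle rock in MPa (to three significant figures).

1410 MPa

glacial till: 2150 kg/m³ × 10 m/s² × 480 m = 1.032×10^7 Pa = 10.32 MPa
unconsolidated sand: 1870 kg/m³ × 10 m/s² × 350 m = 6.545×10^6 Pa = 6.545 MPa
upper-mantle rock: 3380 kg/m³ × 10 m/s² × 41174 m = 1.392×10^9 Pa = 1392 MPa
Total = 10.32 + 6.545 + 1392 = 1408.5 MPa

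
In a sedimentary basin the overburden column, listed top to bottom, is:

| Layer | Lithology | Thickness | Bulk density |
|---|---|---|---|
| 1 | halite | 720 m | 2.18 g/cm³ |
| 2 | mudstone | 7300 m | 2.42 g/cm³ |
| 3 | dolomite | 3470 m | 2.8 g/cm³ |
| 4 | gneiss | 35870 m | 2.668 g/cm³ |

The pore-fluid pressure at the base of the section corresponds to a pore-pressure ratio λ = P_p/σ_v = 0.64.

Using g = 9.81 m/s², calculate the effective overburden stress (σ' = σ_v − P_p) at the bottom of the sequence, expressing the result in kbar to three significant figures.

4.40 kbar

Overburden (lithostatic) stress σ_v:
halite: 2180 kg/m³ × 9.81 m/s² × 720 m = 1.540×10^7 Pa = 15.40 MPa
mudstone: 2420 kg/m³ × 9.81 m/s² × 7300 m = 1.733×10^8 Pa = 173.3 MPa
dolomite: 2800 kg/m³ × 9.81 m/s² × 3470 m = 9.531×10^7 Pa = 95.31 MPa
gneiss: 2668 kg/m³ × 9.81 m/s² × 35870 m = 9.388×10^8 Pa = 938.8 MPa
Total = 15.40 + 173.3 + 95.31 + 938.8 = 1222.8 MPa
Pore pressure P_p = λ·σ_v = 0.64 × 1223 MPa = 782.6 MPa
Effective stress σ' = σ_v − P_p = 1223 − 782.6 = 440.22 MPa = 4.4022 kbar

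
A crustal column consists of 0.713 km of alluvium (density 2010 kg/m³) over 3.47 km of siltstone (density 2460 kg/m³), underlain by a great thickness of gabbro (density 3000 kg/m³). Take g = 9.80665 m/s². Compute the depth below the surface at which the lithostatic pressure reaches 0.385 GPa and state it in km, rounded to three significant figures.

13.9 km

Pressure at base of upper layers: 2010×9.80665×713 + 2460×9.80665×3470 = 9.777×10^7 Pa = 0.09777 GPa
Remaining pressure to be supplied by gabbro: 3.850×10^8 − 9.777×10^7 = 2.872×10^8 Pa
Additional depth in gabbro = 2.872×10^8 Pa / (3000 kg/m³ × 9.80665 m/s²) = 9763.2 m
Total depth = 4183 m + 9763.2 m = 13946 m
= 13.946 km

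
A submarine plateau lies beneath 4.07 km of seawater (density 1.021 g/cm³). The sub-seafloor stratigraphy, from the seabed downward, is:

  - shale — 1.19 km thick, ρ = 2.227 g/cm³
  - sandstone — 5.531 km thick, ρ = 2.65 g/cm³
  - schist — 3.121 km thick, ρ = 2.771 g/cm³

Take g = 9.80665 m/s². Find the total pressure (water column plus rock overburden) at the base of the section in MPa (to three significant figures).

295 MPa

seawater: 1021 kg/m³ × 9.80665 m/s² × 4070 m = 4.075×10^7 Pa = 40.75 MPa
shale: 2227 kg/m³ × 9.80665 m/s² × 1190 m = 2.599×10^7 Pa = 25.99 MPa
sandstone: 2650 kg/m³ × 9.80665 m/s² × 5531 m = 1.437×10^8 Pa = 143.7 MPa
schist: 2771 kg/m³ × 9.80665 m/s² × 3121 m = 8.481×10^7 Pa = 84.81 MPa
Total = 40.75 + 25.99 + 143.7 + 84.81 = 295.29 MPa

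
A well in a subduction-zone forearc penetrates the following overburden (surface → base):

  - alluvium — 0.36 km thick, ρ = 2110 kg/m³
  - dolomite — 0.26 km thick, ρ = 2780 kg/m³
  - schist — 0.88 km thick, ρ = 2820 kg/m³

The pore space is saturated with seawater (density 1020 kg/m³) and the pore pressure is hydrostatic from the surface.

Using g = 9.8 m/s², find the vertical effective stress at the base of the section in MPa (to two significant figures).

Overburden (lithostatic) stress σ_v:
alluvium: 2110 kg/m³ × 9.8 m/s² × 360 m = 7.444×10^6 Pa = 7.444 MPa
dolomite: 2780 kg/m³ × 9.8 m/s² × 260 m = 7.083×10^6 Pa = 7.083 MPa
schist: 2820 kg/m³ × 9.8 m/s² × 880 m = 2.432×10^7 Pa = 24.32 MPa
Total = 7.444 + 7.083 + 24.32 = 38.847 MPa
Pore pressure P_p = 1020 kg/m³ × 9.8 m/s² × 1500 m = 1.499×10^7 Pa = 14.99 MPa
Effective stress σ' = σ_v − P_p = 38.85 − 14.99 = 23.853 MPa

24 MPa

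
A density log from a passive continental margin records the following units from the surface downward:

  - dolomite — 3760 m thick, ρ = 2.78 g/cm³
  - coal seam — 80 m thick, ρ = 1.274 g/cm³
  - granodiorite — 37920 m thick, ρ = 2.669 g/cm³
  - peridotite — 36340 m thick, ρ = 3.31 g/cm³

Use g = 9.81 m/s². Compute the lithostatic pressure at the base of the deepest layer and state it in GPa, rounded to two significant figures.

2.3 GPa

dolomite: 2780 kg/m³ × 9.81 m/s² × 3760 m = 1.025×10^8 Pa = 0.1025 GPa
coal seam: 1274 kg/m³ × 9.81 m/s² × 80 m = 9.998×10^5 Pa = 9.998×10^-4 GPa
granodiorite: 2669 kg/m³ × 9.81 m/s² × 37920 m = 9.929×10^8 Pa = 0.9929 GPa
peridotite: 3310 kg/m³ × 9.81 m/s² × 36340 m = 1.180×10^9 Pa = 1.180 GPa
Total = 0.1025 + 9.998×10^-4 + 0.9929 + 1.180 = 2.2764 GPa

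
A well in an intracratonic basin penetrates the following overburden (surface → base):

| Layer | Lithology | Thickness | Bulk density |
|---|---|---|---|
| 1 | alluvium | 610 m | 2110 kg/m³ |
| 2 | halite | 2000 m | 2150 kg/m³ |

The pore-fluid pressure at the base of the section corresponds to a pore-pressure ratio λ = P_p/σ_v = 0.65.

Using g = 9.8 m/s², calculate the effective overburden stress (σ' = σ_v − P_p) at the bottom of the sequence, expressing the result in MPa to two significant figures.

19 MPa

Overburden (lithostatic) stress σ_v:
alluvium: 2110 kg/m³ × 9.8 m/s² × 610 m = 1.261×10^7 Pa = 12.61 MPa
halite: 2150 kg/m³ × 9.8 m/s² × 2000 m = 4.214×10^7 Pa = 42.14 MPa
Total = 12.61 + 42.14 = 54.754 MPa
Pore pressure P_p = λ·σ_v = 0.65 × 54.75 MPa = 35.59 MPa
Effective stress σ' = σ_v − P_p = 54.75 − 35.59 = 19.164 MPa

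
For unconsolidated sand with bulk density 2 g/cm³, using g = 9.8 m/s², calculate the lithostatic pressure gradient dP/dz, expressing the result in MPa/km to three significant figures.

19.6 MPa/km

dP/dz = ρg = 2000 kg/m³ × 9.8 m/s² = 19600 Pa/m
= 19600 Pa/m × (1 MPa/km / 1000.0 Pa/m) = 19.600 MPa/km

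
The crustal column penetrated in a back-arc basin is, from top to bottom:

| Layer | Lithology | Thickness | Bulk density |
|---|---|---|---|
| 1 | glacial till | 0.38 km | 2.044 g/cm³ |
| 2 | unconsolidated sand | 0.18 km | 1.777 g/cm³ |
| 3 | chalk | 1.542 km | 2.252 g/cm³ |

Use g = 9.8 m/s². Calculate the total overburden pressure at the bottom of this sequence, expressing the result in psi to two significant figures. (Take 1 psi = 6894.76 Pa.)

6500 psi

glacial till: 2044 kg/m³ × 9.8 m/s² × 380 m = 7.612×10^6 Pa = 1104 psi
unconsolidated sand: 1777 kg/m³ × 9.8 m/s² × 180 m = 3.135×10^6 Pa = 454.6 psi
chalk: 2252 kg/m³ × 9.8 m/s² × 1542 m = 3.403×10^7 Pa = 4936 psi
Total = 1104 + 454.6 + 4936 = 6494.5 psi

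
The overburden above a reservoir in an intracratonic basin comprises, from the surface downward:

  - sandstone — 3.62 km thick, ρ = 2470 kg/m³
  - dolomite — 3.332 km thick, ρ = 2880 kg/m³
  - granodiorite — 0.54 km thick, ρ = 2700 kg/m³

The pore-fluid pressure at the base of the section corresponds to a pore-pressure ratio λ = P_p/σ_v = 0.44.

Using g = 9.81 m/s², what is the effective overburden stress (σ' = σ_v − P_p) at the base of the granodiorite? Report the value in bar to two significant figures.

1100 bar

Overburden (lithostatic) stress σ_v:
sandstone: 2470 kg/m³ × 9.81 m/s² × 3620 m = 8.772×10^7 Pa = 87.72 MPa
dolomite: 2880 kg/m³ × 9.81 m/s² × 3332 m = 9.414×10^7 Pa = 94.14 MPa
granodiorite: 2700 kg/m³ × 9.81 m/s² × 540 m = 1.430×10^7 Pa = 14.30 MPa
Total = 87.72 + 94.14 + 14.30 = 196.16 MPa
Pore pressure P_p = λ·σ_v = 0.44 × 196.2 MPa = 86.31 MPa
Effective stress σ' = σ_v − P_p = 196.2 − 86.31 = 109.85 MPa = 1098.5 bar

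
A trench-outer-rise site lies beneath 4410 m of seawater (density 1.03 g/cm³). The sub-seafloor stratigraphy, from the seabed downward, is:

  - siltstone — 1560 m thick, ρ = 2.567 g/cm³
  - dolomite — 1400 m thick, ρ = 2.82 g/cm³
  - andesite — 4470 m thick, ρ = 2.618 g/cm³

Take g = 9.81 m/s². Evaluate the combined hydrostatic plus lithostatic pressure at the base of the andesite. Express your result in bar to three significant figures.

2370 bar

seawater: 1030 kg/m³ × 9.81 m/s² × 4410 m = 4.456×10^7 Pa = 445.6 bar
siltstone: 2567 kg/m³ × 9.81 m/s² × 1560 m = 3.928×10^7 Pa = 392.8 bar
dolomite: 2820 kg/m³ × 9.81 m/s² × 1400 m = 3.873×10^7 Pa = 387.3 bar
andesite: 2618 kg/m³ × 9.81 m/s² × 4470 m = 1.148×10^8 Pa = 1148 bar
Total = 445.6 + 392.8 + 387.3 + 1148 = 2373.8 bar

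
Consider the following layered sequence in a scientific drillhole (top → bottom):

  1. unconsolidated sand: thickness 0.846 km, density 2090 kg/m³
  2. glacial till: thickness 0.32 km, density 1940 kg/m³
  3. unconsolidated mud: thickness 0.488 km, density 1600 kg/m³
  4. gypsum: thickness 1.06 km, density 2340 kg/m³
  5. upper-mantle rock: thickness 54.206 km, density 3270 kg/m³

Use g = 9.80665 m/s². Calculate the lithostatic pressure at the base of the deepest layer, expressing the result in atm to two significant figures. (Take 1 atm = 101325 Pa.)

unconsolidated sand: 2090 kg/m³ × 9.80665 m/s² × 846 m = 1.734×10^7 Pa = 171.1 atm
glacial till: 1940 kg/m³ × 9.80665 m/s² × 320 m = 6.088×10^6 Pa = 60.08 atm
unconsolidated mud: 1600 kg/m³ × 9.80665 m/s² × 488 m = 7.657×10^6 Pa = 75.57 atm
gypsum: 2340 kg/m³ × 9.80665 m/s² × 1060 m = 2.432×10^7 Pa = 240.1 atm
upper-mantle rock: 3270 kg/m³ × 9.80665 m/s² × 54206 m = 1.738×10^9 Pa = 17155 atm
Total = 171.1 + 60.08 + 75.57 + 240.1 + 17155 = 17702 atm

18000 atm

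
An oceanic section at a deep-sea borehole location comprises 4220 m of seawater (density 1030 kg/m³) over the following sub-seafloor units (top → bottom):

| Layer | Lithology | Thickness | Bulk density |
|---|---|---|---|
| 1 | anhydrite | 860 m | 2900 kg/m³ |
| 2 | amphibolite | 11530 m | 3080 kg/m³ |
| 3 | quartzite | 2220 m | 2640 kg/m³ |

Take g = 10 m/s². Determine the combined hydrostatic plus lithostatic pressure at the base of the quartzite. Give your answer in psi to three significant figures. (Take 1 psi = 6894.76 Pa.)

69900 psi

seawater: 1030 kg/m³ × 10 m/s² × 4220 m = 4.347×10^7 Pa = 6304 psi
anhydrite: 2900 kg/m³ × 10 m/s² × 860 m = 2.494×10^7 Pa = 3617 psi
amphibolite: 3080 kg/m³ × 10 m/s² × 11530 m = 3.551×10^8 Pa = 51506 psi
quartzite: 2640 kg/m³ × 10 m/s² × 2220 m = 5.861×10^7 Pa = 8500 psi
Total = 6304 + 3617 + 51506 + 8500 = 69928 psi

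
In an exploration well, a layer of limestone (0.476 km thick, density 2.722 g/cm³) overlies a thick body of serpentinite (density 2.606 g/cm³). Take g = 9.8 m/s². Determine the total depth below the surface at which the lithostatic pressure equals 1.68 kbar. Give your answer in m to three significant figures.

Pressure at base of upper layers: 2722×9.8×476 = 1.270×10^7 Pa = 0.1270 kbar
Remaining pressure to be supplied by serpentinite: 1.680×10^8 − 1.270×10^7 = 1.553×10^8 Pa
Additional depth in serpentinite = 1.553×10^8 Pa / (2606 kg/m³ × 9.8 m/s²) = 6081.0 m
Total depth = 476 m + 6081.0 m = 6557.0 m

6560 m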